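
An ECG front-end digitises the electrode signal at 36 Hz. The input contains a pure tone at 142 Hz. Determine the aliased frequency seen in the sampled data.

2 Hz

142 Hz mod fs = 34 Hz.
34 Hz > fs/2 = 18 Hz, folds to fs − 34 Hz = 2 Hz.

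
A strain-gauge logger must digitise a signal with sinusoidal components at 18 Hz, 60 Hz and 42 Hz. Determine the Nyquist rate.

Highest-frequency component: 60 Hz.
Nyquist rate = 2 × 60 Hz = 120 Hz.

120 Hz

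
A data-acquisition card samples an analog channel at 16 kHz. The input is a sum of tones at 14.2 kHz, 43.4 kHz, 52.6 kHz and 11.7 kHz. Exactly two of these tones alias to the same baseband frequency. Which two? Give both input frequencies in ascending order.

43.4 kHz, 52.6 kHz

fs/2 = 8 kHz.
14.2 kHz > fs/2 = 8 kHz, folds to fs − 14.2 kHz = 1.8 kHz.
43.4 kHz mod fs = 11.4 kHz.
11.4 kHz > fs/2 = 8 kHz, folds to fs − 11.4 kHz = 4.6 kHz.
52.6 kHz mod fs = 4.6 kHz.
4.6 kHz ≤ fs/2 = 8 kHz, appears at 4.6 kHz.
11.7 kHz > fs/2 = 8 kHz, folds to fs − 11.7 kHz = 4.3 kHz.
43.4 kHz and 52.6 kHz both map to 4.6 kHz.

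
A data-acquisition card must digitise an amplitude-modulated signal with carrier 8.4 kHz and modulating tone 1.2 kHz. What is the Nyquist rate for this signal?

AM sidebands sit at fc ± fm = 7.2 kHz and 9.6 kHz.
Highest-frequency component: 9.6 kHz.
Nyquist rate = 2 × 9.6 kHz = 19.2 kHz.

19.2 kHz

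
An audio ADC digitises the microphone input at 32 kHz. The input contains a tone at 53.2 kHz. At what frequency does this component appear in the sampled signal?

53.2 kHz mod fs = 21.2 kHz.
21.2 kHz > fs/2 = 16 kHz, folds to fs − 21.2 kHz = 10.8 kHz.

10.8 kHz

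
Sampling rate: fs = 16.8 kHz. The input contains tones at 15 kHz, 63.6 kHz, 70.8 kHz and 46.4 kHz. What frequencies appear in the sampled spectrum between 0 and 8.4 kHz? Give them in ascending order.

1.8 kHz, 3.6 kHz, 4 kHz

fs/2 = 8.4 kHz.
15 kHz > fs/2 = 8.4 kHz, folds to fs − 15 kHz = 1.8 kHz.
63.6 kHz mod fs = 13.2 kHz.
13.2 kHz > fs/2 = 8.4 kHz, folds to fs − 13.2 kHz = 3.6 kHz.
70.8 kHz mod fs = 3.6 kHz.
3.6 kHz ≤ fs/2 = 8.4 kHz, appears at 3.6 kHz.
46.4 kHz mod fs = 12.8 kHz.
12.8 kHz > fs/2 = 8.4 kHz, folds to fs − 12.8 kHz = 4 kHz.
Distinct values: {1.8 kHz, 3.6 kHz, 4 kHz}.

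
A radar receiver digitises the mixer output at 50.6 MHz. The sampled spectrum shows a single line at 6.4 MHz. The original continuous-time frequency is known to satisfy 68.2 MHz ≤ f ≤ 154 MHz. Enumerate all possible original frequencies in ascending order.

Frequencies that alias to 6.4 MHz are k·fs ± 6.4 MHz for integer k ≥ 0.
k=0: 6.4 MHz.
k=1: 44.2 MHz, 57 MHz.
k=2: 94.8 MHz, 107.6 MHz.
k=3: 145.4 MHz, 158.2 MHz.
k=4: 196 MHz, 208.8 MHz.
Within [68.2 MHz, 154 MHz]: 94.8 MHz, 107.6 MHz, 145.4 MHz.

94.8 MHz, 107.6 MHz, 145.4 MHz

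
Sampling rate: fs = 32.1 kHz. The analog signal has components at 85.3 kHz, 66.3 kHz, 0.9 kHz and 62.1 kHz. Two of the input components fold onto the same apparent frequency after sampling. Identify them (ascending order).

fs/2 = 16.05 kHz.
85.3 kHz mod fs = 21.1 kHz.
21.1 kHz > fs/2 = 16.05 kHz, folds to fs − 21.1 kHz = 11 kHz.
66.3 kHz mod fs = 2.1 kHz.
2.1 kHz ≤ fs/2 = 16.05 kHz, appears at 2.1 kHz.
0.9 kHz ≤ fs/2 = 16.05 kHz, passes unchanged.
62.1 kHz mod fs = 30 kHz.
30 kHz > fs/2 = 16.05 kHz, folds to fs − 30 kHz = 2.1 kHz.
62.1 kHz and 66.3 kHz both map to 2.1 kHz.

62.1 kHz, 66.3 kHz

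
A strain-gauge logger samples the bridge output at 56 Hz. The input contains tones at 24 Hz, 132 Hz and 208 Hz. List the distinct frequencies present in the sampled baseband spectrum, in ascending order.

16 Hz, 20 Hz, 24 Hz

fs/2 = 28 Hz.
24 Hz ≤ fs/2 = 28 Hz, passes unchanged.
132 Hz mod fs = 20 Hz.
20 Hz ≤ fs/2 = 28 Hz, appears at 20 Hz.
208 Hz mod fs = 40 Hz.
40 Hz > fs/2 = 28 Hz, folds to fs − 40 Hz = 16 Hz.
Distinct values: {16 Hz, 20 Hz, 24 Hz}.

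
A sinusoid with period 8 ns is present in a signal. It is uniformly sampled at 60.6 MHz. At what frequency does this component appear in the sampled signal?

T = 8 ns → f = 1/T = 125 MHz.
125 MHz mod fs = 3.8 MHz.
3.8 MHz ≤ fs/2 = 30.3 MHz, appears at 3.8 MHz.

3.8 MHz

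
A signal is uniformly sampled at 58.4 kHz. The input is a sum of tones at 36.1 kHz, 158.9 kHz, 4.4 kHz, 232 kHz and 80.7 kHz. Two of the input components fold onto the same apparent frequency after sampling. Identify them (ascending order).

36.1 kHz, 80.7 kHz

fs/2 = 29.2 kHz.
36.1 kHz > fs/2 = 29.2 kHz, folds to fs − 36.1 kHz = 22.3 kHz.
158.9 kHz mod fs = 42.1 kHz.
42.1 kHz > fs/2 = 29.2 kHz, folds to fs − 42.1 kHz = 16.3 kHz.
4.4 kHz ≤ fs/2 = 29.2 kHz, passes unchanged.
232 kHz mod fs = 56.8 kHz.
56.8 kHz > fs/2 = 29.2 kHz, folds to fs − 56.8 kHz = 1.6 kHz.
80.7 kHz mod fs = 22.3 kHz.
22.3 kHz ≤ fs/2 = 29.2 kHz, appears at 22.3 kHz.
36.1 kHz and 80.7 kHz both map to 22.3 kHz.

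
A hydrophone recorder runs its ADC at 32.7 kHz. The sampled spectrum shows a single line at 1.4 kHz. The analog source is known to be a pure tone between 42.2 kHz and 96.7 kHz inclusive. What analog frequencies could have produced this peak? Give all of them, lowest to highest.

64 kHz, 66.8 kHz, 96.7 kHz

Frequencies that alias to 1.4 kHz are k·fs ± 1.4 kHz for integer k ≥ 0.
k=0: 1.4 kHz.
k=1: 31.3 kHz, 34.1 kHz.
k=2: 64 kHz, 66.8 kHz.
k=3: 96.7 kHz, 99.5 kHz.
k=4: 129.4 kHz, 132.2 kHz.
Within [42.2 kHz, 96.7 kHz]: 64 kHz, 66.8 kHz, 96.7 kHz.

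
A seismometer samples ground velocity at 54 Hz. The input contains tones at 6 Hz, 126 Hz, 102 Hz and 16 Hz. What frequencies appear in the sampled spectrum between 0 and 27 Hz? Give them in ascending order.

fs/2 = 27 Hz.
6 Hz ≤ fs/2 = 27 Hz, passes unchanged.
126 Hz mod fs = 18 Hz.
18 Hz ≤ fs/2 = 27 Hz, appears at 18 Hz.
102 Hz mod fs = 48 Hz.
48 Hz > fs/2 = 27 Hz, folds to fs − 48 Hz = 6 Hz.
16 Hz ≤ fs/2 = 27 Hz, passes unchanged.
Distinct values: {6 Hz, 16 Hz, 18 Hz}.

6 Hz, 16 Hz, 18 Hz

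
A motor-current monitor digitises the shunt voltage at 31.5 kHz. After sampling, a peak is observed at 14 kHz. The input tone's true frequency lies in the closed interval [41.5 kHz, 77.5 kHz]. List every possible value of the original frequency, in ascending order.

Frequencies that alias to 14 kHz are k·fs ± 14 kHz for integer k ≥ 0.
k=0: 14 kHz.
k=1: 17.5 kHz, 45.5 kHz.
k=2: 49 kHz, 77 kHz.
k=3: 80.5 kHz, 108.5 kHz.
Within [41.5 kHz, 77.5 kHz]: 45.5 kHz, 49 kHz, 77 kHz.

45.5 kHz, 49 kHz, 77 kHz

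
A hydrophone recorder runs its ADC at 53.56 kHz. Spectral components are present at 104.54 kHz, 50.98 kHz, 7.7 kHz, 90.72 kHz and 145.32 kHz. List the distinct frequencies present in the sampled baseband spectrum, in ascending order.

2.58 kHz, 7.7 kHz, 15.36 kHz, 16.4 kHz

fs/2 = 26.78 kHz.
104.54 kHz mod fs = 50.98 kHz.
50.98 kHz > fs/2 = 26.78 kHz, folds to fs − 50.98 kHz = 2.58 kHz.
50.98 kHz > fs/2 = 26.78 kHz, folds to fs − 50.98 kHz = 2.58 kHz.
7.7 kHz ≤ fs/2 = 26.78 kHz, passes unchanged.
90.72 kHz mod fs = 37.16 kHz.
37.16 kHz > fs/2 = 26.78 kHz, folds to fs − 37.16 kHz = 16.4 kHz.
145.32 kHz mod fs = 38.2 kHz.
38.2 kHz > fs/2 = 26.78 kHz, folds to fs − 38.2 kHz = 15.36 kHz.
Distinct values: {2.58 kHz, 7.7 kHz, 15.36 kHz, 16.4 kHz}.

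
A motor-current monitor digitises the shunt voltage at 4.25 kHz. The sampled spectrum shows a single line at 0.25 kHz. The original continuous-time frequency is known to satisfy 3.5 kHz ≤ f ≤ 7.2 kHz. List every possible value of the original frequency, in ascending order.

Frequencies that alias to 0.25 kHz are k·fs ± 0.25 kHz for integer k ≥ 0.
k=0: 0.25 kHz.
k=1: 4 kHz, 4.5 kHz.
k=2: 8.25 kHz, 8.75 kHz.
Within [3.5 kHz, 7.2 kHz]: 4 kHz, 4.5 kHz.

4 kHz, 4.5 kHz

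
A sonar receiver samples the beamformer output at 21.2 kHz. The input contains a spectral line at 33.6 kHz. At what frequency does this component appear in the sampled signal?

8.8 kHz

33.6 kHz mod fs = 12.4 kHz.
12.4 kHz > fs/2 = 10.6 kHz, folds to fs − 12.4 kHz = 8.8 kHz.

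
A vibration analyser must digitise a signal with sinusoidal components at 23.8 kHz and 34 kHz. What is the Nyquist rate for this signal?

68 kHz

Highest-frequency component: 34 kHz.
Nyquist rate = 2 × 34 kHz = 68 kHz.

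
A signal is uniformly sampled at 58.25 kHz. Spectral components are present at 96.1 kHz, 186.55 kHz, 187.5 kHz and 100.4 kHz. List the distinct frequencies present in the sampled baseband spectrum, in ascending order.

11.8 kHz, 12.75 kHz, 16.1 kHz, 20.4 kHz

fs/2 = 29.125 kHz.
96.1 kHz mod fs = 37.85 kHz.
37.85 kHz > fs/2 = 29.125 kHz, folds to fs − 37.85 kHz = 20.4 kHz.
186.55 kHz mod fs = 11.8 kHz.
11.8 kHz ≤ fs/2 = 29.125 kHz, appears at 11.8 kHz.
187.5 kHz mod fs = 12.75 kHz.
12.75 kHz ≤ fs/2 = 29.125 kHz, appears at 12.75 kHz.
100.4 kHz mod fs = 42.15 kHz.
42.15 kHz > fs/2 = 29.125 kHz, folds to fs − 42.15 kHz = 16.1 kHz.
Distinct values: {11.8 kHz, 12.75 kHz, 16.1 kHz, 20.4 kHz}.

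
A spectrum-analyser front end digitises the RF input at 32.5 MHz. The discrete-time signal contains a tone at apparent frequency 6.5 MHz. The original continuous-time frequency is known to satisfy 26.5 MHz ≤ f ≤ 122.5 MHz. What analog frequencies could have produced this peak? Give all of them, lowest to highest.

39 MHz, 58.5 MHz, 71.5 MHz, 91 MHz, 104 MHz

Frequencies that alias to 6.5 MHz are k·fs ± 6.5 MHz for integer k ≥ 0.
k=0: 6.5 MHz.
k=1: 26 MHz, 39 MHz.
k=2: 58.5 MHz, 71.5 MHz.
k=3: 91 MHz, 104 MHz.
k=4: 123.5 MHz, 136.5 MHz.
Within [26.5 MHz, 122.5 MHz]: 39 MHz, 58.5 MHz, 71.5 MHz, 91 MHz, 104 MHz.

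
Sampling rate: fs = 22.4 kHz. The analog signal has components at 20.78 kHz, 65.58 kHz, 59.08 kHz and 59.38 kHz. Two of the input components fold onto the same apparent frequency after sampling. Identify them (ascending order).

fs/2 = 11.2 kHz.
20.78 kHz > fs/2 = 11.2 kHz, folds to fs − 20.78 kHz = 1.62 kHz.
65.58 kHz mod fs = 20.78 kHz.
20.78 kHz > fs/2 = 11.2 kHz, folds to fs − 20.78 kHz = 1.62 kHz.
59.08 kHz mod fs = 14.28 kHz.
14.28 kHz > fs/2 = 11.2 kHz, folds to fs − 14.28 kHz = 8.12 kHz.
59.38 kHz mod fs = 14.58 kHz.
14.58 kHz > fs/2 = 11.2 kHz, folds to fs − 14.58 kHz = 7.82 kHz.
20.78 kHz and 65.58 kHz both map to 1.62 kHz.

20.78 kHz, 65.58 kHz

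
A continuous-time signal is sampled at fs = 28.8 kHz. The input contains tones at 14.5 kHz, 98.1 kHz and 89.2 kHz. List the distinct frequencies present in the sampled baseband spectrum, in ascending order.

2.8 kHz, 11.7 kHz, 14.3 kHz

fs/2 = 14.4 kHz.
14.5 kHz > fs/2 = 14.4 kHz, folds to fs − 14.5 kHz = 14.3 kHz.
98.1 kHz mod fs = 11.7 kHz.
11.7 kHz ≤ fs/2 = 14.4 kHz, appears at 11.7 kHz.
89.2 kHz mod fs = 2.8 kHz.
2.8 kHz ≤ fs/2 = 14.4 kHz, appears at 2.8 kHz.
Distinct values: {2.8 kHz, 11.7 kHz, 14.3 kHz}.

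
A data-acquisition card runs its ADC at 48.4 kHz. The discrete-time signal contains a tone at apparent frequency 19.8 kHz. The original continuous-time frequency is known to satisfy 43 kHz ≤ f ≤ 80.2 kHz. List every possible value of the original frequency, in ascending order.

Frequencies that alias to 19.8 kHz are k·fs ± 19.8 kHz for integer k ≥ 0.
k=0: 19.8 kHz.
k=1: 28.6 kHz, 68.2 kHz.
k=2: 77 kHz, 116.6 kHz.
k=3: 125.4 kHz, 165 kHz.
Within [43 kHz, 80.2 kHz]: 68.2 kHz, 77 kHz.

68.2 kHz, 77 kHz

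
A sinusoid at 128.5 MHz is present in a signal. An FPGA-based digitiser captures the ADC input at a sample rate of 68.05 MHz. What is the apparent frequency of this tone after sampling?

128.5 MHz mod fs = 60.45 MHz.
60.45 MHz > fs/2 = 34.025 MHz, folds to fs − 60.45 MHz = 7.6 MHz.

7.6 MHz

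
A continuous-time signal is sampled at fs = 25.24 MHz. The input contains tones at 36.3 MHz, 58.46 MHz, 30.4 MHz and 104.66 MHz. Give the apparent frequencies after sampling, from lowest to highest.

fs/2 = 12.62 MHz.
36.3 MHz mod fs = 11.06 MHz.
11.06 MHz ≤ fs/2 = 12.62 MHz, appears at 11.06 MHz.
58.46 MHz mod fs = 7.98 MHz.
7.98 MHz ≤ fs/2 = 12.62 MHz, appears at 7.98 MHz.
30.4 MHz mod fs = 5.16 MHz.
5.16 MHz ≤ fs/2 = 12.62 MHz, appears at 5.16 MHz.
104.66 MHz mod fs = 3.7 MHz.
3.7 MHz ≤ fs/2 = 12.62 MHz, appears at 3.7 MHz.
Distinct values: {3.7 MHz, 5.16 MHz, 7.98 MHz, 11.06 MHz}.

3.7 MHz, 5.16 MHz, 7.98 MHz, 11.06 MHz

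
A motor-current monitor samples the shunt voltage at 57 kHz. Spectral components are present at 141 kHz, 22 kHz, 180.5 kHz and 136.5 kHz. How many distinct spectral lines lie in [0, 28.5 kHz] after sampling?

4

fs/2 = 28.5 kHz.
141 kHz mod fs = 27 kHz.
27 kHz ≤ fs/2 = 28.5 kHz, appears at 27 kHz.
22 kHz ≤ fs/2 = 28.5 kHz, passes unchanged.
180.5 kHz mod fs = 9.5 kHz.
9.5 kHz ≤ fs/2 = 28.5 kHz, appears at 9.5 kHz.
136.5 kHz mod fs = 22.5 kHz.
22.5 kHz ≤ fs/2 = 28.5 kHz, appears at 22.5 kHz.
Distinct values: {9.5 kHz, 22 kHz, 22.5 kHz, 27 kHz} → 4.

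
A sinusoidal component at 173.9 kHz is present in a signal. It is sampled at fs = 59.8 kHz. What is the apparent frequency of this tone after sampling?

5.5 kHz

173.9 kHz mod fs = 54.3 kHz.
54.3 kHz > fs/2 = 29.9 kHz, folds to fs − 54.3 kHz = 5.5 kHz.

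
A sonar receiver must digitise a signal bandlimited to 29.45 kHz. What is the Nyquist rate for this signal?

Nyquist rate = 2 × 29.45 kHz = 58.9 kHz.

58.9 kHz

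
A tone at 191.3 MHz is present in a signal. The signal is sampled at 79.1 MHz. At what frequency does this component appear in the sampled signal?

33.1 MHz

191.3 MHz mod fs = 33.1 MHz.
33.1 MHz ≤ fs/2 = 39.55 MHz, appears at 33.1 MHz.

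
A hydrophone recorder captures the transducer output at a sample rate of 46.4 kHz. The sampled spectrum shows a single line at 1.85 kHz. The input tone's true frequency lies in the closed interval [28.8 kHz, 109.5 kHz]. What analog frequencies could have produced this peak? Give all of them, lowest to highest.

44.55 kHz, 48.25 kHz, 90.95 kHz, 94.65 kHz

Frequencies that alias to 1.85 kHz are k·fs ± 1.85 kHz for integer k ≥ 0.
k=0: 1.85 kHz.
k=1: 44.55 kHz, 48.25 kHz.
k=2: 90.95 kHz, 94.65 kHz.
k=3: 137.35 kHz, 141.05 kHz.
Within [28.8 kHz, 109.5 kHz]: 44.55 kHz, 48.25 kHz, 90.95 kHz, 94.65 kHz.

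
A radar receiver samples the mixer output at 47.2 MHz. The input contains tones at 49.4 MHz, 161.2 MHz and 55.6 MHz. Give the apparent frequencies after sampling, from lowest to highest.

2.2 MHz, 8.4 MHz, 19.6 MHz

fs/2 = 23.6 MHz.
49.4 MHz mod fs = 2.2 MHz.
2.2 MHz ≤ fs/2 = 23.6 MHz, appears at 2.2 MHz.
161.2 MHz mod fs = 19.6 MHz.
19.6 MHz ≤ fs/2 = 23.6 MHz, appears at 19.6 MHz.
55.6 MHz mod fs = 8.4 MHz.
8.4 MHz ≤ fs/2 = 23.6 MHz, appears at 8.4 MHz.
Distinct values: {2.2 MHz, 8.4 MHz, 19.6 MHz}.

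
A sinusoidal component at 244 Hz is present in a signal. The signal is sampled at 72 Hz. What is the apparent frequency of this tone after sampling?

28 Hz

244 Hz mod fs = 28 Hz.
28 Hz ≤ fs/2 = 36 Hz, appears at 28 Hz.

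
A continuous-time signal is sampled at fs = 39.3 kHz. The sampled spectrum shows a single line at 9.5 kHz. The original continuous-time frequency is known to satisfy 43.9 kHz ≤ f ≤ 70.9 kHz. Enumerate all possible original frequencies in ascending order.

48.8 kHz, 69.1 kHz

Frequencies that alias to 9.5 kHz are k·fs ± 9.5 kHz for integer k ≥ 0.
k=0: 9.5 kHz.
k=1: 29.8 kHz, 48.8 kHz.
k=2: 69.1 kHz, 88.1 kHz.
k=3: 108.4 kHz, 127.4 kHz.
Within [43.9 kHz, 70.9 kHz]: 48.8 kHz, 69.1 kHz.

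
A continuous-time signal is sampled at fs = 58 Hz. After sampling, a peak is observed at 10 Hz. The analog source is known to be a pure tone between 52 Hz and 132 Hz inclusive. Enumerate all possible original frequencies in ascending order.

68 Hz, 106 Hz, 126 Hz

Frequencies that alias to 10 Hz are k·fs ± 10 Hz for integer k ≥ 0.
k=0: 10 Hz.
k=1: 48 Hz, 68 Hz.
k=2: 106 Hz, 126 Hz.
k=3: 164 Hz, 184 Hz.
Within [52 Hz, 132 Hz]: 68 Hz, 106 Hz, 126 Hz.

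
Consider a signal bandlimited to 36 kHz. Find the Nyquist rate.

Nyquist rate = 2 × 36 kHz = 72 kHz.

72 kHz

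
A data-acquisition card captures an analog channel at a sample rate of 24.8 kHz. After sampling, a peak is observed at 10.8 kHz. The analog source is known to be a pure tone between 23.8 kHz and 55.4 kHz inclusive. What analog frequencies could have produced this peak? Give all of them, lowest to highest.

35.6 kHz, 38.8 kHz

Frequencies that alias to 10.8 kHz are k·fs ± 10.8 kHz for integer k ≥ 0.
k=0: 10.8 kHz.
k=1: 14 kHz, 35.6 kHz.
k=2: 38.8 kHz, 60.4 kHz.
k=3: 63.6 kHz, 85.2 kHz.
Within [23.8 kHz, 55.4 kHz]: 35.6 kHz, 38.8 kHz.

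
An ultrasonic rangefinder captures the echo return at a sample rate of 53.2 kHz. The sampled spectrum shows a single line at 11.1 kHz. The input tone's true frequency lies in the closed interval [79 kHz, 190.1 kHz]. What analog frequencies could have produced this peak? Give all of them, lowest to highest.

95.3 kHz, 117.5 kHz, 148.5 kHz, 170.7 kHz

Frequencies that alias to 11.1 kHz are k·fs ± 11.1 kHz for integer k ≥ 0.
k=0: 11.1 kHz.
k=1: 42.1 kHz, 64.3 kHz.
k=2: 95.3 kHz, 117.5 kHz.
k=3: 148.5 kHz, 170.7 kHz.
k=4: 201.7 kHz, 223.9 kHz.
Within [79 kHz, 190.1 kHz]: 95.3 kHz, 117.5 kHz, 148.5 kHz, 170.7 kHz.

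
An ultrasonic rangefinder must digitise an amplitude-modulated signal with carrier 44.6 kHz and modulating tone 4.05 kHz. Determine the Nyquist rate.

AM sidebands sit at fc ± fm = 40.55 kHz and 48.65 kHz.
Highest-frequency component: 48.65 kHz.
Nyquist rate = 2 × 48.65 kHz = 97.3 kHz.

97.3 kHz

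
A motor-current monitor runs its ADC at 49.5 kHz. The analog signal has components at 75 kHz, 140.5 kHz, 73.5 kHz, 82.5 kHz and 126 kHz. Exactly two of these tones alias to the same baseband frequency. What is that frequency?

24 kHz

fs/2 = 24.75 kHz.
75 kHz mod fs = 25.5 kHz.
25.5 kHz > fs/2 = 24.75 kHz, folds to fs − 25.5 kHz = 24 kHz.
140.5 kHz mod fs = 41.5 kHz.
41.5 kHz > fs/2 = 24.75 kHz, folds to fs − 41.5 kHz = 8 kHz.
73.5 kHz mod fs = 24 kHz.
24 kHz ≤ fs/2 = 24.75 kHz, appears at 24 kHz.
82.5 kHz mod fs = 33 kHz.
33 kHz > fs/2 = 24.75 kHz, folds to fs − 33 kHz = 16.5 kHz.
126 kHz mod fs = 27 kHz.
27 kHz > fs/2 = 24.75 kHz, folds to fs − 27 kHz = 22.5 kHz.
73.5 kHz and 75 kHz both map to 24 kHz.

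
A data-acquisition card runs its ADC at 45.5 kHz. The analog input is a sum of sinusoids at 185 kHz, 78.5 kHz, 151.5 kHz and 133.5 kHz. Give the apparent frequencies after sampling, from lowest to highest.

3 kHz, 12.5 kHz, 15 kHz

fs/2 = 22.75 kHz.
185 kHz mod fs = 3 kHz.
3 kHz ≤ fs/2 = 22.75 kHz, appears at 3 kHz.
78.5 kHz mod fs = 33 kHz.
33 kHz > fs/2 = 22.75 kHz, folds to fs − 33 kHz = 12.5 kHz.
151.5 kHz mod fs = 15 kHz.
15 kHz ≤ fs/2 = 22.75 kHz, appears at 15 kHz.
133.5 kHz mod fs = 42.5 kHz.
42.5 kHz > fs/2 = 22.75 kHz, folds to fs − 42.5 kHz = 3 kHz.
Distinct values: {3 kHz, 12.5 kHz, 15 kHz}.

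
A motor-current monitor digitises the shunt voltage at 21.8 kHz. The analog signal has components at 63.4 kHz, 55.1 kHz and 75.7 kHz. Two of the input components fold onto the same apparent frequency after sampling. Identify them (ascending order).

fs/2 = 10.9 kHz.
63.4 kHz mod fs = 19.8 kHz.
19.8 kHz > fs/2 = 10.9 kHz, folds to fs − 19.8 kHz = 2 kHz.
55.1 kHz mod fs = 11.5 kHz.
11.5 kHz > fs/2 = 10.9 kHz, folds to fs − 11.5 kHz = 10.3 kHz.
75.7 kHz mod fs = 10.3 kHz.
10.3 kHz ≤ fs/2 = 10.9 kHz, appears at 10.3 kHz.
55.1 kHz and 75.7 kHz both map to 10.3 kHz.

55.1 kHz, 75.7 kHz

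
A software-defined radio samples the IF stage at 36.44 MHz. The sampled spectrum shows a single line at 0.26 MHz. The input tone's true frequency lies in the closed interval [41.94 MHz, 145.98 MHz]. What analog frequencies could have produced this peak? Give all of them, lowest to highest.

Frequencies that alias to 0.26 MHz are k·fs ± 0.26 MHz for integer k ≥ 0.
k=0: 0.26 MHz.
k=1: 36.18 MHz, 36.7 MHz.
k=2: 72.62 MHz, 73.14 MHz.
k=3: 109.06 MHz, 109.58 MHz.
k=4: 145.5 MHz, 146.02 MHz.
k=5: 181.94 MHz, 182.46 MHz.
Within [41.94 MHz, 145.98 MHz]: 72.62 MHz, 73.14 MHz, 109.06 MHz, 109.58 MHz, 145.5 MHz.

72.62 MHz, 73.14 MHz, 109.06 MHz, 109.58 MHz, 145.5 MHz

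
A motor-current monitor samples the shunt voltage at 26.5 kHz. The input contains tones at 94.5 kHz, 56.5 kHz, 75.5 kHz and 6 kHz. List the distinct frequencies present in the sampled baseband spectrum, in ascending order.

3.5 kHz, 4 kHz, 6 kHz, 11.5 kHz

fs/2 = 13.25 kHz.
94.5 kHz mod fs = 15 kHz.
15 kHz > fs/2 = 13.25 kHz, folds to fs − 15 kHz = 11.5 kHz.
56.5 kHz mod fs = 3.5 kHz.
3.5 kHz ≤ fs/2 = 13.25 kHz, appears at 3.5 kHz.
75.5 kHz mod fs = 22.5 kHz.
22.5 kHz > fs/2 = 13.25 kHz, folds to fs − 22.5 kHz = 4 kHz.
6 kHz ≤ fs/2 = 13.25 kHz, passes unchanged.
Distinct values: {3.5 kHz, 4 kHz, 6 kHz, 11.5 kHz}.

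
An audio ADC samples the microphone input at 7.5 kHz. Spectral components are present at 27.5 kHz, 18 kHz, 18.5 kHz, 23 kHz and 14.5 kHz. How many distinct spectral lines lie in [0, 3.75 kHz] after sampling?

4

fs/2 = 3.75 kHz.
27.5 kHz mod fs = 5 kHz.
5 kHz > fs/2 = 3.75 kHz, folds to fs − 5 kHz = 2.5 kHz.
18 kHz mod fs = 3 kHz.
3 kHz ≤ fs/2 = 3.75 kHz, appears at 3 kHz.
18.5 kHz mod fs = 3.5 kHz.
3.5 kHz ≤ fs/2 = 3.75 kHz, appears at 3.5 kHz.
23 kHz mod fs = 0.5 kHz.
0.5 kHz ≤ fs/2 = 3.75 kHz, appears at 0.5 kHz.
14.5 kHz mod fs = 7 kHz.
7 kHz > fs/2 = 3.75 kHz, folds to fs − 7 kHz = 0.5 kHz.
Distinct values: {0.5 kHz, 2.5 kHz, 3 kHz, 3.5 kHz} → 4.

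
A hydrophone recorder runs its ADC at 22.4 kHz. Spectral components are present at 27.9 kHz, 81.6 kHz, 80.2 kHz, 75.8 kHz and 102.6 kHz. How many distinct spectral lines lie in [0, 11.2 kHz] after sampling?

4

fs/2 = 11.2 kHz.
27.9 kHz mod fs = 5.5 kHz.
5.5 kHz ≤ fs/2 = 11.2 kHz, appears at 5.5 kHz.
81.6 kHz mod fs = 14.4 kHz.
14.4 kHz > fs/2 = 11.2 kHz, folds to fs − 14.4 kHz = 8 kHz.
80.2 kHz mod fs = 13 kHz.
13 kHz > fs/2 = 11.2 kHz, folds to fs − 13 kHz = 9.4 kHz.
75.8 kHz mod fs = 8.6 kHz.
8.6 kHz ≤ fs/2 = 11.2 kHz, appears at 8.6 kHz.
102.6 kHz mod fs = 13 kHz.
13 kHz > fs/2 = 11.2 kHz, folds to fs − 13 kHz = 9.4 kHz.
Distinct values: {5.5 kHz, 8 kHz, 8.6 kHz, 9.4 kHz} → 4.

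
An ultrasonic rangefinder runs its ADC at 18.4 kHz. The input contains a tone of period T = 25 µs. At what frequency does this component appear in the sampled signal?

T = 25 µs → f = 1/T = 40 kHz.
40 kHz mod fs = 3.2 kHz.
3.2 kHz ≤ fs/2 = 9.2 kHz, appears at 3.2 kHz.

3.2 kHz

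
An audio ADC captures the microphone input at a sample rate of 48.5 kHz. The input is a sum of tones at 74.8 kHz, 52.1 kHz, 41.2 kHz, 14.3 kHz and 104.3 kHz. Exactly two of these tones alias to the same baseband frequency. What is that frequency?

fs/2 = 24.25 kHz.
74.8 kHz mod fs = 26.3 kHz.
26.3 kHz > fs/2 = 24.25 kHz, folds to fs − 26.3 kHz = 22.2 kHz.
52.1 kHz mod fs = 3.6 kHz.
3.6 kHz ≤ fs/2 = 24.25 kHz, appears at 3.6 kHz.
41.2 kHz > fs/2 = 24.25 kHz, folds to fs − 41.2 kHz = 7.3 kHz.
14.3 kHz ≤ fs/2 = 24.25 kHz, passes unchanged.
104.3 kHz mod fs = 7.3 kHz.
7.3 kHz ≤ fs/2 = 24.25 kHz, appears at 7.3 kHz.
41.2 kHz and 104.3 kHz both map to 7.3 kHz.

7.3 kHz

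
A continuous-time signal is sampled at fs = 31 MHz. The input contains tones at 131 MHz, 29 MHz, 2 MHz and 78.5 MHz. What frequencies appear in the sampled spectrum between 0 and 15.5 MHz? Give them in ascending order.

fs/2 = 15.5 MHz.
131 MHz mod fs = 7 MHz.
7 MHz ≤ fs/2 = 15.5 MHz, appears at 7 MHz.
29 MHz > fs/2 = 15.5 MHz, folds to fs − 29 MHz = 2 MHz.
2 MHz ≤ fs/2 = 15.5 MHz, passes unchanged.
78.5 MHz mod fs = 16.5 MHz.
16.5 MHz > fs/2 = 15.5 MHz, folds to fs − 16.5 MHz = 14.5 MHz.
Distinct values: {2 MHz, 7 MHz, 14.5 MHz}.

2 MHz, 7 MHz, 14.5 MHz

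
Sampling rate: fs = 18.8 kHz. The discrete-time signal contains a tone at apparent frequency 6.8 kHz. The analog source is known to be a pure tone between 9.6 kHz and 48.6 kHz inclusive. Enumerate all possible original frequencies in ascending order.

Frequencies that alias to 6.8 kHz are k·fs ± 6.8 kHz for integer k ≥ 0.
k=0: 6.8 kHz.
k=1: 12 kHz, 25.6 kHz.
k=2: 30.8 kHz, 44.4 kHz.
k=3: 49.6 kHz, 63.2 kHz.
Within [9.6 kHz, 48.6 kHz]: 12 kHz, 25.6 kHz, 30.8 kHz, 44.4 kHz.

12 kHz, 25.6 kHz, 30.8 kHz, 44.4 kHz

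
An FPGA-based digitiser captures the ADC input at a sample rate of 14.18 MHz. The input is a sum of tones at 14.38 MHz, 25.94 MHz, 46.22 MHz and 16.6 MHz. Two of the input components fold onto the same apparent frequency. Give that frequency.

fs/2 = 7.09 MHz.
14.38 MHz mod fs = 0.2 MHz.
0.2 MHz ≤ fs/2 = 7.09 MHz, appears at 0.2 MHz.
25.94 MHz mod fs = 11.76 MHz.
11.76 MHz > fs/2 = 7.09 MHz, folds to fs − 11.76 MHz = 2.42 MHz.
46.22 MHz mod fs = 3.68 MHz.
3.68 MHz ≤ fs/2 = 7.09 MHz, appears at 3.68 MHz.
16.6 MHz mod fs = 2.42 MHz.
2.42 MHz ≤ fs/2 = 7.09 MHz, appears at 2.42 MHz.
16.6 MHz and 25.94 MHz both map to 2.42 MHz.

2.42 MHz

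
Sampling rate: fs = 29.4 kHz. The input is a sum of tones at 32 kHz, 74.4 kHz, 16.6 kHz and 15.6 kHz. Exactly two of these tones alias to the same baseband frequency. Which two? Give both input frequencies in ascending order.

15.6 kHz, 74.4 kHz

fs/2 = 14.7 kHz.
32 kHz mod fs = 2.6 kHz.
2.6 kHz ≤ fs/2 = 14.7 kHz, appears at 2.6 kHz.
74.4 kHz mod fs = 15.6 kHz.
15.6 kHz > fs/2 = 14.7 kHz, folds to fs − 15.6 kHz = 13.8 kHz.
16.6 kHz > fs/2 = 14.7 kHz, folds to fs − 16.6 kHz = 12.8 kHz.
15.6 kHz > fs/2 = 14.7 kHz, folds to fs − 15.6 kHz = 13.8 kHz.
15.6 kHz and 74.4 kHz both map to 13.8 kHz.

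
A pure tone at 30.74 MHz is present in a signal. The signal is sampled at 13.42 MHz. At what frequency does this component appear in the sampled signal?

30.74 MHz mod fs = 3.9 MHz.
3.9 MHz ≤ fs/2 = 6.71 MHz, appears at 3.9 MHz.

3.9 MHz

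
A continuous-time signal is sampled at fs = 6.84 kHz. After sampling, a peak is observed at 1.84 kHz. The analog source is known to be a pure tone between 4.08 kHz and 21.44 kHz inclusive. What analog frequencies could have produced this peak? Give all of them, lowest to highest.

Frequencies that alias to 1.84 kHz are k·fs ± 1.84 kHz for integer k ≥ 0.
k=0: 1.84 kHz.
k=1: 5 kHz, 8.68 kHz.
k=2: 11.84 kHz, 15.52 kHz.
k=3: 18.68 kHz, 22.36 kHz.
k=4: 25.52 kHz, 29.2 kHz.
Within [4.08 kHz, 21.44 kHz]: 5 kHz, 8.68 kHz, 11.84 kHz, 15.52 kHz, 18.68 kHz.

5 kHz, 8.68 kHz, 11.84 kHz, 15.52 kHz, 18.68 kHz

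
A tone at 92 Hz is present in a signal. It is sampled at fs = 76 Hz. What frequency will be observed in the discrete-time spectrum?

16 Hz

92 Hz mod fs = 16 Hz.
16 Hz ≤ fs/2 = 38 Hz, appears at 16 Hz.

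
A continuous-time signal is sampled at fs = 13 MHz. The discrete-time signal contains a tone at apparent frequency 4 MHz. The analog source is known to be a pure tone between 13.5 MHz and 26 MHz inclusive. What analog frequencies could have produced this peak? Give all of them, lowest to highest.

Frequencies that alias to 4 MHz are k·fs ± 4 MHz for integer k ≥ 0.
k=0: 4 MHz.
k=1: 9 MHz, 17 MHz.
k=2: 22 MHz, 30 MHz.
k=3: 35 MHz, 43 MHz.
Within [13.5 MHz, 26 MHz]: 17 MHz, 22 MHz.

17 MHz, 22 MHz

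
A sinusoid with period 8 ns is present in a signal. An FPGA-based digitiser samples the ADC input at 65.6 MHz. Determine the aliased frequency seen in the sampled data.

6.2 MHz

T = 8 ns → f = 1/T = 125 MHz.
125 MHz mod fs = 59.4 MHz.
59.4 MHz > fs/2 = 32.8 MHz, folds to fs − 59.4 MHz = 6.2 MHz.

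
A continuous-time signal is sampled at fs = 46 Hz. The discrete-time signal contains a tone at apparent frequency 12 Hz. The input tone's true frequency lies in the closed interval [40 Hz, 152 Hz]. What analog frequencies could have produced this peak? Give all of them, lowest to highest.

Frequencies that alias to 12 Hz are k·fs ± 12 Hz for integer k ≥ 0.
k=0: 12 Hz.
k=1: 34 Hz, 58 Hz.
k=2: 80 Hz, 104 Hz.
k=3: 126 Hz, 150 Hz.
k=4: 172 Hz, 196 Hz.
Within [40 Hz, 152 Hz]: 58 Hz, 80 Hz, 104 Hz, 126 Hz, 150 Hz.

58 Hz, 80 Hz, 104 Hz, 126 Hz, 150 Hz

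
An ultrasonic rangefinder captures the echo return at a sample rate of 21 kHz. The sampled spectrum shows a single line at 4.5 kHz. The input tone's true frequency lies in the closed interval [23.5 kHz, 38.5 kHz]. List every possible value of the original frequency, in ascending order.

Frequencies that alias to 4.5 kHz are k·fs ± 4.5 kHz for integer k ≥ 0.
k=0: 4.5 kHz.
k=1: 16.5 kHz, 25.5 kHz.
k=2: 37.5 kHz, 46.5 kHz.
k=3: 58.5 kHz, 67.5 kHz.
Within [23.5 kHz, 38.5 kHz]: 25.5 kHz, 37.5 kHz.

25.5 kHz, 37.5 kHz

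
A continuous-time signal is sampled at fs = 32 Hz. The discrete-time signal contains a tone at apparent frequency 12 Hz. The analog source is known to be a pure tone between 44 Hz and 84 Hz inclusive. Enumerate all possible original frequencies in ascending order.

44 Hz, 52 Hz, 76 Hz, 84 Hz

Frequencies that alias to 12 Hz are k·fs ± 12 Hz for integer k ≥ 0.
k=0: 12 Hz.
k=1: 20 Hz, 44 Hz.
k=2: 52 Hz, 76 Hz.
k=3: 84 Hz, 108 Hz.
k=4: 116 Hz, 140 Hz.
Within [44 Hz, 84 Hz]: 44 Hz, 52 Hz, 76 Hz, 84 Hz.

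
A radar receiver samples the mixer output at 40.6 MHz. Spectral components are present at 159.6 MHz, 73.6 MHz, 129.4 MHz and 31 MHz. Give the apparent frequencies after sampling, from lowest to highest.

fs/2 = 20.3 MHz.
159.6 MHz mod fs = 37.8 MHz.
37.8 MHz > fs/2 = 20.3 MHz, folds to fs − 37.8 MHz = 2.8 MHz.
73.6 MHz mod fs = 33 MHz.
33 MHz > fs/2 = 20.3 MHz, folds to fs − 33 MHz = 7.6 MHz.
129.4 MHz mod fs = 7.6 MHz.
7.6 MHz ≤ fs/2 = 20.3 MHz, appears at 7.6 MHz.
31 MHz > fs/2 = 20.3 MHz, folds to fs − 31 MHz = 9.6 MHz.
Distinct values: {2.8 MHz, 7.6 MHz, 9.6 MHz}.

2.8 MHz, 7.6 MHz, 9.6 MHz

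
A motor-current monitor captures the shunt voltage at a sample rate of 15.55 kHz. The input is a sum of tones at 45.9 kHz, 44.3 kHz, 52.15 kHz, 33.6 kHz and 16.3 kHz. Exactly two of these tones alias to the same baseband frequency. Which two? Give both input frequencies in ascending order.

fs/2 = 7.775 kHz.
45.9 kHz mod fs = 14.8 kHz.
14.8 kHz > fs/2 = 7.775 kHz, folds to fs − 14.8 kHz = 0.75 kHz.
44.3 kHz mod fs = 13.2 kHz.
13.2 kHz > fs/2 = 7.775 kHz, folds to fs − 13.2 kHz = 2.35 kHz.
52.15 kHz mod fs = 5.5 kHz.
5.5 kHz ≤ fs/2 = 7.775 kHz, appears at 5.5 kHz.
33.6 kHz mod fs = 2.5 kHz.
2.5 kHz ≤ fs/2 = 7.775 kHz, appears at 2.5 kHz.
16.3 kHz mod fs = 0.75 kHz.
0.75 kHz ≤ fs/2 = 7.775 kHz, appears at 0.75 kHz.
16.3 kHz and 45.9 kHz both map to 0.75 kHz.

16.3 kHz, 45.9 kHz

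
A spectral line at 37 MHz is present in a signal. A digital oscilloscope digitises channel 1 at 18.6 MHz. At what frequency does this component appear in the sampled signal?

37 MHz mod fs = 18.4 MHz.
18.4 MHz > fs/2 = 9.3 MHz, folds to fs − 18.4 MHz = 0.2 MHz.

0.2 MHz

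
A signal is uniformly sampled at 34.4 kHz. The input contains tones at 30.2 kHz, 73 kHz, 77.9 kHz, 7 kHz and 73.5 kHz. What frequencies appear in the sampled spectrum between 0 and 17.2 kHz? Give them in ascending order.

fs/2 = 17.2 kHz.
30.2 kHz > fs/2 = 17.2 kHz, folds to fs − 30.2 kHz = 4.2 kHz.
73 kHz mod fs = 4.2 kHz.
4.2 kHz ≤ fs/2 = 17.2 kHz, appears at 4.2 kHz.
77.9 kHz mod fs = 9.1 kHz.
9.1 kHz ≤ fs/2 = 17.2 kHz, appears at 9.1 kHz.
7 kHz ≤ fs/2 = 17.2 kHz, passes unchanged.
73.5 kHz mod fs = 4.7 kHz.
4.7 kHz ≤ fs/2 = 17.2 kHz, appears at 4.7 kHz.
Distinct values: {4.2 kHz, 4.7 kHz, 7 kHz, 9.1 kHz}.

4.2 kHz, 4.7 kHz, 7 kHz, 9.1 kHz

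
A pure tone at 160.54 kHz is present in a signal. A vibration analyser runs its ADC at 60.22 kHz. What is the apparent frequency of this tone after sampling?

160.54 kHz mod fs = 40.1 kHz.
40.1 kHz > fs/2 = 30.11 kHz, folds to fs − 40.1 kHz = 20.12 kHz.

20.12 kHz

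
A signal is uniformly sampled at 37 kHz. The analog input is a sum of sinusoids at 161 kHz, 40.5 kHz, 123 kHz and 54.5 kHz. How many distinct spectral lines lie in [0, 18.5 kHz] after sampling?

4

fs/2 = 18.5 kHz.
161 kHz mod fs = 13 kHz.
13 kHz ≤ fs/2 = 18.5 kHz, appears at 13 kHz.
40.5 kHz mod fs = 3.5 kHz.
3.5 kHz ≤ fs/2 = 18.5 kHz, appears at 3.5 kHz.
123 kHz mod fs = 12 kHz.
12 kHz ≤ fs/2 = 18.5 kHz, appears at 12 kHz.
54.5 kHz mod fs = 17.5 kHz.
17.5 kHz ≤ fs/2 = 18.5 kHz, appears at 17.5 kHz.
Distinct values: {3.5 kHz, 12 kHz, 13 kHz, 17.5 kHz} → 4.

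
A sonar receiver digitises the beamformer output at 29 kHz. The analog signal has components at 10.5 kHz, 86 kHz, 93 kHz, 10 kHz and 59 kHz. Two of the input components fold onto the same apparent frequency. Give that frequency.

1 kHz

fs/2 = 14.5 kHz.
10.5 kHz ≤ fs/2 = 14.5 kHz, passes unchanged.
86 kHz mod fs = 28 kHz.
28 kHz > fs/2 = 14.5 kHz, folds to fs − 28 kHz = 1 kHz.
93 kHz mod fs = 6 kHz.
6 kHz ≤ fs/2 = 14.5 kHz, appears at 6 kHz.
10 kHz ≤ fs/2 = 14.5 kHz, passes unchanged.
59 kHz mod fs = 1 kHz.
1 kHz ≤ fs/2 = 14.5 kHz, appears at 1 kHz.
59 kHz and 86 kHz both map to 1 kHz.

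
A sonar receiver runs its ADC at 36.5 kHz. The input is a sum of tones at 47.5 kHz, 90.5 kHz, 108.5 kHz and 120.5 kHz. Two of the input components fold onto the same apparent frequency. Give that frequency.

fs/2 = 18.25 kHz.
47.5 kHz mod fs = 11 kHz.
11 kHz ≤ fs/2 = 18.25 kHz, appears at 11 kHz.
90.5 kHz mod fs = 17.5 kHz.
17.5 kHz ≤ fs/2 = 18.25 kHz, appears at 17.5 kHz.
108.5 kHz mod fs = 35.5 kHz.
35.5 kHz > fs/2 = 18.25 kHz, folds to fs − 35.5 kHz = 1 kHz.
120.5 kHz mod fs = 11 kHz.
11 kHz ≤ fs/2 = 18.25 kHz, appears at 11 kHz.
47.5 kHz and 120.5 kHz both map to 11 kHz.

11 kHz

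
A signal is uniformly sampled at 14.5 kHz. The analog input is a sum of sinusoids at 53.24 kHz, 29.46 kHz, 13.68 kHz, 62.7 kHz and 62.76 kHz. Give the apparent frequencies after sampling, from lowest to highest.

0.46 kHz, 0.82 kHz, 4.7 kHz, 4.76 kHz

fs/2 = 7.25 kHz.
53.24 kHz mod fs = 9.74 kHz.
9.74 kHz > fs/2 = 7.25 kHz, folds to fs − 9.74 kHz = 4.76 kHz.
29.46 kHz mod fs = 0.46 kHz.
0.46 kHz ≤ fs/2 = 7.25 kHz, appears at 0.46 kHz.
13.68 kHz > fs/2 = 7.25 kHz, folds to fs − 13.68 kHz = 0.82 kHz.
62.7 kHz mod fs = 4.7 kHz.
4.7 kHz ≤ fs/2 = 7.25 kHz, appears at 4.7 kHz.
62.76 kHz mod fs = 4.76 kHz.
4.76 kHz ≤ fs/2 = 7.25 kHz, appears at 4.76 kHz.
Distinct values: {0.46 kHz, 0.82 kHz, 4.7 kHz, 4.76 kHz}.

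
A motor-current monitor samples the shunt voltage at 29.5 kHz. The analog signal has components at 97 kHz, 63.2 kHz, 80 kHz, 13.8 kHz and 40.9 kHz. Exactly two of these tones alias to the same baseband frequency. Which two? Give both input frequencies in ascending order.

fs/2 = 14.75 kHz.
97 kHz mod fs = 8.5 kHz.
8.5 kHz ≤ fs/2 = 14.75 kHz, appears at 8.5 kHz.
63.2 kHz mod fs = 4.2 kHz.
4.2 kHz ≤ fs/2 = 14.75 kHz, appears at 4.2 kHz.
80 kHz mod fs = 21 kHz.
21 kHz > fs/2 = 14.75 kHz, folds to fs − 21 kHz = 8.5 kHz.
13.8 kHz ≤ fs/2 = 14.75 kHz, passes unchanged.
40.9 kHz mod fs = 11.4 kHz.
11.4 kHz ≤ fs/2 = 14.75 kHz, appears at 11.4 kHz.
80 kHz and 97 kHz both map to 8.5 kHz.

80 kHz, 97 kHz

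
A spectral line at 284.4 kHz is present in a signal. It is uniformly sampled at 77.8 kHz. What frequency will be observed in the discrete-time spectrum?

26.8 kHz

284.4 kHz mod fs = 51 kHz.
51 kHz > fs/2 = 38.9 kHz, folds to fs − 51 kHz = 26.8 kHz.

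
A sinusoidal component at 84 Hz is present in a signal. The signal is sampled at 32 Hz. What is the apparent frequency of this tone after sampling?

12 Hz

84 Hz mod fs = 20 Hz.
20 Hz > fs/2 = 16 Hz, folds to fs − 20 Hz = 12 Hz.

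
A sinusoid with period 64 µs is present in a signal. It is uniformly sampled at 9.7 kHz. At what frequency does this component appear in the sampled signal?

T = 64 µs → f = 1/T = 15.625 kHz.
15.625 kHz mod fs = 5.925 kHz.
5.925 kHz > fs/2 = 4.85 kHz, folds to fs − 5.925 kHz = 3.775 kHz.

3.775 kHz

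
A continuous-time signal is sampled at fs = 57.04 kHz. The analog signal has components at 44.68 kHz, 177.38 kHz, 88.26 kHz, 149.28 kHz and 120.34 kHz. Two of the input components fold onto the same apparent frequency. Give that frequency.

6.26 kHz

fs/2 = 28.52 kHz.
44.68 kHz > fs/2 = 28.52 kHz, folds to fs − 44.68 kHz = 12.36 kHz.
177.38 kHz mod fs = 6.26 kHz.
6.26 kHz ≤ fs/2 = 28.52 kHz, appears at 6.26 kHz.
88.26 kHz mod fs = 31.22 kHz.
31.22 kHz > fs/2 = 28.52 kHz, folds to fs − 31.22 kHz = 25.82 kHz.
149.28 kHz mod fs = 35.2 kHz.
35.2 kHz > fs/2 = 28.52 kHz, folds to fs − 35.2 kHz = 21.84 kHz.
120.34 kHz mod fs = 6.26 kHz.
6.26 kHz ≤ fs/2 = 28.52 kHz, appears at 6.26 kHz.
120.34 kHz and 177.38 kHz both map to 6.26 kHz.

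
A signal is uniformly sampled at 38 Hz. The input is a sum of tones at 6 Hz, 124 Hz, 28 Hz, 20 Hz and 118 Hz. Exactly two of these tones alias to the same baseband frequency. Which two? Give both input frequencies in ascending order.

fs/2 = 19 Hz.
6 Hz ≤ fs/2 = 19 Hz, passes unchanged.
124 Hz mod fs = 10 Hz.
10 Hz ≤ fs/2 = 19 Hz, appears at 10 Hz.
28 Hz > fs/2 = 19 Hz, folds to fs − 28 Hz = 10 Hz.
20 Hz > fs/2 = 19 Hz, folds to fs − 20 Hz = 18 Hz.
118 Hz mod fs = 4 Hz.
4 Hz ≤ fs/2 = 19 Hz, appears at 4 Hz.
28 Hz and 124 Hz both map to 10 Hz.

28 Hz, 124 Hz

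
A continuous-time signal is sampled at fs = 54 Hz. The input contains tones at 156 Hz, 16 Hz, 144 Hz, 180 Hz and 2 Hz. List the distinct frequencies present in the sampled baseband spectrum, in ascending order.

fs/2 = 27 Hz.
156 Hz mod fs = 48 Hz.
48 Hz > fs/2 = 27 Hz, folds to fs − 48 Hz = 6 Hz.
16 Hz ≤ fs/2 = 27 Hz, passes unchanged.
144 Hz mod fs = 36 Hz.
36 Hz > fs/2 = 27 Hz, folds to fs − 36 Hz = 18 Hz.
180 Hz mod fs = 18 Hz.
18 Hz ≤ fs/2 = 27 Hz, appears at 18 Hz.
2 Hz ≤ fs/2 = 27 Hz, passes unchanged.
Distinct values: {2 Hz, 6 Hz, 16 Hz, 18 Hz}.

2 Hz, 6 Hz, 16 Hz, 18 Hz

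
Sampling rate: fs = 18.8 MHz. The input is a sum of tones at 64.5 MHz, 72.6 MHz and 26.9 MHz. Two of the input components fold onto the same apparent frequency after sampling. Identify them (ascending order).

fs/2 = 9.4 MHz.
64.5 MHz mod fs = 8.1 MHz.
8.1 MHz ≤ fs/2 = 9.4 MHz, appears at 8.1 MHz.
72.6 MHz mod fs = 16.2 MHz.
16.2 MHz > fs/2 = 9.4 MHz, folds to fs − 16.2 MHz = 2.6 MHz.
26.9 MHz mod fs = 8.1 MHz.
8.1 MHz ≤ fs/2 = 9.4 MHz, appears at 8.1 MHz.
26.9 MHz and 64.5 MHz both map to 8.1 MHz.

26.9 MHz, 64.5 MHz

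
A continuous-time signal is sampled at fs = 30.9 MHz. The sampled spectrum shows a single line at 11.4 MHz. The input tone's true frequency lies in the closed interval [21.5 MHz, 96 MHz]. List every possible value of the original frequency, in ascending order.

42.3 MHz, 50.4 MHz, 73.2 MHz, 81.3 MHz

Frequencies that alias to 11.4 MHz are k·fs ± 11.4 MHz for integer k ≥ 0.
k=0: 11.4 MHz.
k=1: 19.5 MHz, 42.3 MHz.
k=2: 50.4 MHz, 73.2 MHz.
k=3: 81.3 MHz, 104.1 MHz.
k=4: 112.2 MHz, 135 MHz.
Within [21.5 MHz, 96 MHz]: 42.3 MHz, 50.4 MHz, 73.2 MHz, 81.3 MHz.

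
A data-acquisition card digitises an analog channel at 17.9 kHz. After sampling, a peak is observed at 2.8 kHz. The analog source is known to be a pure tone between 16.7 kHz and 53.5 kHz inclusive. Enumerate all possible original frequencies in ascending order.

Frequencies that alias to 2.8 kHz are k·fs ± 2.8 kHz for integer k ≥ 0.
k=0: 2.8 kHz.
k=1: 15.1 kHz, 20.7 kHz.
k=2: 33 kHz, 38.6 kHz.
k=3: 50.9 kHz, 56.5 kHz.
k=4: 68.8 kHz, 74.4 kHz.
Within [16.7 kHz, 53.5 kHz]: 20.7 kHz, 33 kHz, 38.6 kHz, 50.9 kHz.

20.7 kHz, 33 kHz, 38.6 kHz, 50.9 kHz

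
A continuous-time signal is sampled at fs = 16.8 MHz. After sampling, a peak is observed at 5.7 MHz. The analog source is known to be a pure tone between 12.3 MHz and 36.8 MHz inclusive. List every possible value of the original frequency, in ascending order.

Frequencies that alias to 5.7 MHz are k·fs ± 5.7 MHz for integer k ≥ 0.
k=0: 5.7 MHz.
k=1: 11.1 MHz, 22.5 MHz.
k=2: 27.9 MHz, 39.3 MHz.
k=3: 44.7 MHz, 56.1 MHz.
Within [12.3 MHz, 36.8 MHz]: 22.5 MHz, 27.9 MHz.

22.5 MHz, 27.9 MHz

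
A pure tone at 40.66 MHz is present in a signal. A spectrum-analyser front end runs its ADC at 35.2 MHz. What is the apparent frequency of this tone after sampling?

5.46 MHz

40.66 MHz mod fs = 5.46 MHz.
5.46 MHz ≤ fs/2 = 17.6 MHz, appears at 5.46 MHz.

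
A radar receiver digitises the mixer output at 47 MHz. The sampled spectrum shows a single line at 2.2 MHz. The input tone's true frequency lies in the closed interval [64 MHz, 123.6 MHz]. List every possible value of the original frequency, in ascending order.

91.8 MHz, 96.2 MHz

Frequencies that alias to 2.2 MHz are k·fs ± 2.2 MHz for integer k ≥ 0.
k=0: 2.2 MHz.
k=1: 44.8 MHz, 49.2 MHz.
k=2: 91.8 MHz, 96.2 MHz.
k=3: 138.8 MHz, 143.2 MHz.
Within [64 MHz, 123.6 MHz]: 91.8 MHz, 96.2 MHz.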